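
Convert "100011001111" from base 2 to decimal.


Input: "100011001111" in base 2
Positional expansion:
  Digit '1' (value 1) x 2^11 = 2048
  Digit '0' (value 0) x 2^10 = 0
  Digit '0' (value 0) x 2^9 = 0
  Digit '0' (value 0) x 2^8 = 0
  Digit '1' (value 1) x 2^7 = 128
  Digit '1' (value 1) x 2^6 = 64
  Digit '0' (value 0) x 2^5 = 0
  Digit '0' (value 0) x 2^4 = 0
  Digit '1' (value 1) x 2^3 = 8
  Digit '1' (value 1) x 2^2 = 4
  Digit '1' (value 1) x 2^1 = 2
  Digit '1' (value 1) x 2^0 = 1
Sum = 2255

2255


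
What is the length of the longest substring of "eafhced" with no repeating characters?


Input: "eafhced"
Sliding window (track last position of each char):
  Position 0 ('e'): window [0,0] length 1 -- new best
  Position 1 ('a'): window [0,1] length 2 -- new best
  Position 2 ('f'): window [0,2] length 3 -- new best
  Position 3 ('h'): window [0,3] length 4 -- new best
  Position 4 ('c'): window [0,4] length 5 -- new best
  Position 5 ('e'): repeat (last at 0), move window start to 1
  Position 5 ('e'): window [1,5] length 5
  Position 6 ('d'): window [1,6] length 6 -- new best
Longest substring with no repeats: "afhced" with length 6

6


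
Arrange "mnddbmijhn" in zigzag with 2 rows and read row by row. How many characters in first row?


Zigzag "mnddbmijhn" into 2 rows:
Placing characters:
  'm' => row 0
  'n' => row 1
  'd' => row 0
  'd' => row 1
  'b' => row 0
  'm' => row 1
  'i' => row 0
  'j' => row 1
  'h' => row 0
  'n' => row 1
Rows:
  Row 0: "mdbih"
  Row 1: "ndmjn"
First row length: 5

5


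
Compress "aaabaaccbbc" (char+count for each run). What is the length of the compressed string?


Input: aaabaaccbbc
Runs:
  'a' x 3 => "a3"
  'b' x 1 => "b1"
  'a' x 2 => "a2"
  'c' x 2 => "c2"
  'b' x 2 => "b2"
  'c' x 1 => "c1"
Compressed: "a3b1a2c2b2c1"
Compressed length: 12

12


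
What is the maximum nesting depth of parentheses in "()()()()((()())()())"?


Input: "()()()()((()())()())"
Tracking depth:
  Position 0 '(': depth becomes 1
  Position 1 ')': depth becomes 0
  Position 2 '(': depth becomes 1
  Position 3 ')': depth becomes 0
  Position 4 '(': depth becomes 1
  Position 5 ')': depth becomes 0
  Position 6 '(': depth becomes 1
  Position 7 ')': depth becomes 0
  Position 8 '(': depth becomes 1
  Position 9 '(': depth becomes 2
  Position 10 '(': depth becomes 3
  Position 11 ')': depth becomes 2
  Position 12 '(': depth becomes 3
  Position 13 ')': depth becomes 2
  Position 14 ')': depth becomes 1
  Position 15 '(': depth becomes 2
  Position 16 ')': depth becomes 1
  Position 17 '(': depth becomes 2
  Position 18 ')': depth becomes 1
  Position 19 ')': depth becomes 0
Maximum depth reached: 3

3


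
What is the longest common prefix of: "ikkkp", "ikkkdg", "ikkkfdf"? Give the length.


Words: ikkkp, ikkkdg, ikkkfdf
  Position 0: all 'i' => match
  Position 1: all 'k' => match
  Position 2: all 'k' => match
  Position 3: all 'k' => match
  Position 4: ('p', 'd', 'f') => mismatch, stop
LCP = "ikkk" (length 4)

4


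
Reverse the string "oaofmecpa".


Input: oaofmecpa
Reading characters right to left:
  Position 8: 'a'
  Position 7: 'p'
  Position 6: 'c'
  Position 5: 'e'
  Position 4: 'm'
  Position 3: 'f'
  Position 2: 'o'
  Position 1: 'a'
  Position 0: 'o'
Reversed: apcemfoao

apcemfoao


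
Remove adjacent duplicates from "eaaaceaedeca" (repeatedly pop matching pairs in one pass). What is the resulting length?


Input: eaaaceaedeca
Stack-based adjacent duplicate removal:
  Read 'e': push. Stack: e
  Read 'a': push. Stack: ea
  Read 'a': matches stack top 'a' => pop. Stack: e
  Read 'a': push. Stack: ea
  Read 'c': push. Stack: eac
  Read 'e': push. Stack: eace
  Read 'a': push. Stack: eacea
  Read 'e': push. Stack: eaceae
  Read 'd': push. Stack: eaceaed
  Read 'e': push. Stack: eaceaede
  Read 'c': push. Stack: eaceaedec
  Read 'a': push. Stack: eaceaedeca
Final stack: "eaceaedeca" (length 10)

10


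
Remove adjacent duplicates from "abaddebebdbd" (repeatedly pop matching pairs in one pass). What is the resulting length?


Input: abaddebebdbd
Stack-based adjacent duplicate removal:
  Read 'a': push. Stack: a
  Read 'b': push. Stack: ab
  Read 'a': push. Stack: aba
  Read 'd': push. Stack: abad
  Read 'd': matches stack top 'd' => pop. Stack: aba
  Read 'e': push. Stack: abae
  Read 'b': push. Stack: abaeb
  Read 'e': push. Stack: abaebe
  Read 'b': push. Stack: abaebeb
  Read 'd': push. Stack: abaebebd
  Read 'b': push. Stack: abaebebdb
  Read 'd': push. Stack: abaebebdbd
Final stack: "abaebebdbd" (length 10)

10


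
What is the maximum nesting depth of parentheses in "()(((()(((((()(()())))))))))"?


Input: "()(((()(((((()(()())))))))))"
Tracking depth:
  Position 0 '(': depth becomes 1
  Position 1 ')': depth becomes 0
  Position 2 '(': depth becomes 1
  Position 3 '(': depth becomes 2
  Position 4 '(': depth becomes 3
  Position 5 '(': depth becomes 4
  Position 6 ')': depth becomes 3
  Position 7 '(': depth becomes 4
  Position 8 '(': depth becomes 5
  Position 9 '(': depth becomes 6
  Position 10 '(': depth becomes 7
  Position 11 '(': depth becomes 8
  Position 12 '(': depth becomes 9
  Position 13 ')': depth becomes 8
  Position 14 '(': depth becomes 9
  Position 15 '(': depth becomes 10
  Position 16 ')': depth becomes 9
  Position 17 '(': depth becomes 10
  Position 18 ')': depth becomes 9
  Position 19 ')': depth becomes 8
  Position 20 ')': depth becomes 7
  Position 21 ')': depth becomes 6
  Position 22 ')': depth becomes 5
  Position 23 ')': depth becomes 4
  Position 24 ')': depth becomes 3
  Position 25 ')': depth becomes 2
  Position 26 ')': depth becomes 1
  Position 27 ')': depth becomes 0
Maximum depth reached: 10

10


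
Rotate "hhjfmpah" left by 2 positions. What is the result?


Input: "hhjfmpah", rotate left by 2
First 2 characters: "hh"
Remaining characters: "jfmpah"
Concatenate remaining + first: "jfmpah" + "hh" = "jfmpahhh"

jfmpahhh


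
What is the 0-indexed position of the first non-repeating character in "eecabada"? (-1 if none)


Input: eecabada
Character frequencies:
  'a': 3
  'b': 1
  'c': 1
  'd': 1
  'e': 2
Scanning left to right for freq == 1:
  Position 0 ('e'): freq=2, skip
  Position 1 ('e'): freq=2, skip
  Position 2 ('c'): unique! => answer = 2

2


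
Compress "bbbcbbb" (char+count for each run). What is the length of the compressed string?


Input: bbbcbbb
Runs:
  'b' x 3 => "b3"
  'c' x 1 => "c1"
  'b' x 3 => "b3"
Compressed: "b3c1b3"
Compressed length: 6

6


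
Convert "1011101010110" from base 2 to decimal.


Input: "1011101010110" in base 2
Positional expansion:
  Digit '1' (value 1) x 2^12 = 4096
  Digit '0' (value 0) x 2^11 = 0
  Digit '1' (value 1) x 2^10 = 1024
  Digit '1' (value 1) x 2^9 = 512
  Digit '1' (value 1) x 2^8 = 256
  Digit '0' (value 0) x 2^7 = 0
  Digit '1' (value 1) x 2^6 = 64
  Digit '0' (value 0) x 2^5 = 0
  Digit '1' (value 1) x 2^4 = 16
  Digit '0' (value 0) x 2^3 = 0
  Digit '1' (value 1) x 2^2 = 4
  Digit '1' (value 1) x 2^1 = 2
  Digit '0' (value 0) x 2^0 = 0
Sum = 5974

5974


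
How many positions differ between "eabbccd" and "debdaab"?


Comparing "eabbccd" and "debdaab" position by position:
  Position 0: 'e' vs 'd' => DIFFER
  Position 1: 'a' vs 'e' => DIFFER
  Position 2: 'b' vs 'b' => same
  Position 3: 'b' vs 'd' => DIFFER
  Position 4: 'c' vs 'a' => DIFFER
  Position 5: 'c' vs 'a' => DIFFER
  Position 6: 'd' vs 'b' => DIFFER
Positions that differ: 6

6


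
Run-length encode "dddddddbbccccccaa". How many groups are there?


Input: dddddddbbccccccaa
Scanning for consecutive runs:
  Group 1: 'd' x 7 (positions 0-6)
  Group 2: 'b' x 2 (positions 7-8)
  Group 3: 'c' x 6 (positions 9-14)
  Group 4: 'a' x 2 (positions 15-16)
Total groups: 4

4


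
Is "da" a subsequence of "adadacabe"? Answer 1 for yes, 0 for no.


Check if "da" is a subsequence of "adadacabe"
Greedy scan:
  Position 0 ('a'): no match needed
  Position 1 ('d'): matches sub[0] = 'd'
  Position 2 ('a'): matches sub[1] = 'a'
  Position 3 ('d'): no match needed
  Position 4 ('a'): no match needed
  Position 5 ('c'): no match needed
  Position 6 ('a'): no match needed
  Position 7 ('b'): no match needed
  Position 8 ('e'): no match needed
All 2 characters matched => is a subsequence

1


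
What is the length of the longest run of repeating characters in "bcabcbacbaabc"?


Input: "bcabcbacbaabc"
Scanning for longest run:
  Position 1 ('c'): new char, reset run to 1
  Position 2 ('a'): new char, reset run to 1
  Position 3 ('b'): new char, reset run to 1
  Position 4 ('c'): new char, reset run to 1
  Position 5 ('b'): new char, reset run to 1
  Position 6 ('a'): new char, reset run to 1
  Position 7 ('c'): new char, reset run to 1
  Position 8 ('b'): new char, reset run to 1
  Position 9 ('a'): new char, reset run to 1
  Position 10 ('a'): continues run of 'a', length=2
  Position 11 ('b'): new char, reset run to 1
  Position 12 ('c'): new char, reset run to 1
Longest run: 'a' with length 2

2


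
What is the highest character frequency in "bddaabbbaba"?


Input: bddaabbbaba
Character counts:
  'a': 4
  'b': 5
  'd': 2
Maximum frequency: 5

5


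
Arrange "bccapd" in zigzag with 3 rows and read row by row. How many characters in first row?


Zigzag "bccapd" into 3 rows:
Placing characters:
  'b' => row 0
  'c' => row 1
  'c' => row 2
  'a' => row 1
  'p' => row 0
  'd' => row 1
Rows:
  Row 0: "bp"
  Row 1: "cad"
  Row 2: "c"
First row length: 2

2


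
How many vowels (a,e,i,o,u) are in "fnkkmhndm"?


Input: fnkkmhndm
Checking each character:
  'f' at position 0: consonant
  'n' at position 1: consonant
  'k' at position 2: consonant
  'k' at position 3: consonant
  'm' at position 4: consonant
  'h' at position 5: consonant
  'n' at position 6: consonant
  'd' at position 7: consonant
  'm' at position 8: consonant
Total vowels: 0

0


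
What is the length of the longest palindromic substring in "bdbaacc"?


Input: "bdbaacc"
Checking substrings for palindromes:
  [0:3] "bdb" (len 3) => palindrome
  [3:5] "aa" (len 2) => palindrome
  [5:7] "cc" (len 2) => palindrome
Longest palindromic substring: "bdb" with length 3

3


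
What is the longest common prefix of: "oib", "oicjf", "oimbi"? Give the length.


Words: oib, oicjf, oimbi
  Position 0: all 'o' => match
  Position 1: all 'i' => match
  Position 2: ('b', 'c', 'm') => mismatch, stop
LCP = "oi" (length 2)

2


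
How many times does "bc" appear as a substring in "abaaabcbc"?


Searching for "bc" in "abaaabcbc"
Scanning each position:
  Position 0: "ab" => no
  Position 1: "ba" => no
  Position 2: "aa" => no
  Position 3: "aa" => no
  Position 4: "ab" => no
  Position 5: "bc" => MATCH
  Position 6: "cb" => no
  Position 7: "bc" => MATCH
Total occurrences: 2

2


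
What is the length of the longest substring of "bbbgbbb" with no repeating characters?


Input: "bbbgbbb"
Sliding window (track last position of each char):
  Position 0 ('b'): window [0,0] length 1 -- new best
  Position 1 ('b'): repeat (last at 0), move window start to 1
  Position 1 ('b'): window [1,1] length 1
  Position 2 ('b'): repeat (last at 1), move window start to 2
  Position 2 ('b'): window [2,2] length 1
  Position 3 ('g'): window [2,3] length 2 -- new best
  Position 4 ('b'): repeat (last at 2), move window start to 3
  Position 4 ('b'): window [3,4] length 2
  Position 5 ('b'): repeat (last at 4), move window start to 5
  Position 5 ('b'): window [5,5] length 1
  Position 6 ('b'): repeat (last at 5), move window start to 6
  Position 6 ('b'): window [6,6] length 1
Longest substring with no repeats: "bg" with length 2

2


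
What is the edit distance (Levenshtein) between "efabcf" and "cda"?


Computing edit distance: "efabcf" -> "cda"
DP table:
           c    d    a
      0    1    2    3
  e   1    1    2    3
  f   2    2    2    3
  a   3    3    3    2
  b   4    4    4    3
  c   5    4    5    4
  f   6    5    5    5
Edit distance = dp[6][3] = 5

5


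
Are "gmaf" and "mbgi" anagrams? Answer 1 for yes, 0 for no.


Strings: "gmaf", "mbgi"
Sorted first:  afgm
Sorted second: bgim
Differ at position 0: 'a' vs 'b' => not anagrams

0


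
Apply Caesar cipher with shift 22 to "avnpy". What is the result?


Caesar cipher: shift "avnpy" by 22
  'a' (pos 0) + 22 = pos 22 = 'w'
  'v' (pos 21) + 22 = pos 17 = 'r'
  'n' (pos 13) + 22 = pos 9 = 'j'
  'p' (pos 15) + 22 = pos 11 = 'l'
  'y' (pos 24) + 22 = pos 20 = 'u'
Result: wrjlu

wrjlu


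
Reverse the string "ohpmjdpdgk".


Input: ohpmjdpdgk
Reading characters right to left:
  Position 9: 'k'
  Position 8: 'g'
  Position 7: 'd'
  Position 6: 'p'
  Position 5: 'd'
  Position 4: 'j'
  Position 3: 'm'
  Position 2: 'p'
  Position 1: 'h'
  Position 0: 'o'
Reversed: kgdpdjmpho

kgdpdjmpho


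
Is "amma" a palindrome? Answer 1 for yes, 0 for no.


Input: amma
Reversed: amma
  Compare pos 0 ('a') with pos 3 ('a'): match
  Compare pos 1 ('m') with pos 2 ('m'): match
Result: palindrome

1


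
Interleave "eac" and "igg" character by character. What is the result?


Interleaving "eac" and "igg":
  Position 0: 'e' from first, 'i' from second => "ei"
  Position 1: 'a' from first, 'g' from second => "ag"
  Position 2: 'c' from first, 'g' from second => "cg"
Result: eiagcg

eiagcg


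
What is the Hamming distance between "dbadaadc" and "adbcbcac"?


Comparing "dbadaadc" and "adbcbcac" position by position:
  Position 0: 'd' vs 'a' => differ
  Position 1: 'b' vs 'd' => differ
  Position 2: 'a' vs 'b' => differ
  Position 3: 'd' vs 'c' => differ
  Position 4: 'a' vs 'b' => differ
  Position 5: 'a' vs 'c' => differ
  Position 6: 'd' vs 'a' => differ
  Position 7: 'c' vs 'c' => same
Total differences (Hamming distance): 7

7


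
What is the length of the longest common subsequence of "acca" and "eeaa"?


LCS of "acca" and "eeaa"
DP table:
           e    e    a    a
      0    0    0    0    0
  a   0    0    0    1    1
  c   0    0    0    1    1
  c   0    0    0    1    1
  a   0    0    0    1    2
LCS length = dp[4][4] = 2

2


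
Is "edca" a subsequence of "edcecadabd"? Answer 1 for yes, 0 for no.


Check if "edca" is a subsequence of "edcecadabd"
Greedy scan:
  Position 0 ('e'): matches sub[0] = 'e'
  Position 1 ('d'): matches sub[1] = 'd'
  Position 2 ('c'): matches sub[2] = 'c'
  Position 3 ('e'): no match needed
  Position 4 ('c'): no match needed
  Position 5 ('a'): matches sub[3] = 'a'
  Position 6 ('d'): no match needed
  Position 7 ('a'): no match needed
  Position 8 ('b'): no match needed
  Position 9 ('d'): no match needed
All 4 characters matched => is a subsequence

1


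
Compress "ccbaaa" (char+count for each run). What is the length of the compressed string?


Input: ccbaaa
Runs:
  'c' x 2 => "c2"
  'b' x 1 => "b1"
  'a' x 3 => "a3"
Compressed: "c2b1a3"
Compressed length: 6

6


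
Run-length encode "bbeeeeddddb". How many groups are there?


Input: bbeeeeddddb
Scanning for consecutive runs:
  Group 1: 'b' x 2 (positions 0-1)
  Group 2: 'e' x 4 (positions 2-5)
  Group 3: 'd' x 4 (positions 6-9)
  Group 4: 'b' x 1 (positions 10-10)
Total groups: 4

4


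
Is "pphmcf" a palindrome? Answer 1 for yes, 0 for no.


Input: pphmcf
Reversed: fcmhpp
  Compare pos 0 ('p') with pos 5 ('f'): MISMATCH
  Compare pos 1 ('p') with pos 4 ('c'): MISMATCH
  Compare pos 2 ('h') with pos 3 ('m'): MISMATCH
Result: not a palindrome

0


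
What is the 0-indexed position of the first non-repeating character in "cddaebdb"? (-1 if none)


Input: cddaebdb
Character frequencies:
  'a': 1
  'b': 2
  'c': 1
  'd': 3
  'e': 1
Scanning left to right for freq == 1:
  Position 0 ('c'): unique! => answer = 0

0


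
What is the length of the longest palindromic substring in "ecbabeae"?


Input: "ecbabeae"
Checking substrings for palindromes:
  [2:5] "bab" (len 3) => palindrome
  [5:8] "eae" (len 3) => palindrome
Longest palindromic substring: "bab" with length 3

3


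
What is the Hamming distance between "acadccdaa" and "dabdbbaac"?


Comparing "acadccdaa" and "dabdbbaac" position by position:
  Position 0: 'a' vs 'd' => differ
  Position 1: 'c' vs 'a' => differ
  Position 2: 'a' vs 'b' => differ
  Position 3: 'd' vs 'd' => same
  Position 4: 'c' vs 'b' => differ
  Position 5: 'c' vs 'b' => differ
  Position 6: 'd' vs 'a' => differ
  Position 7: 'a' vs 'a' => same
  Position 8: 'a' vs 'c' => differ
Total differences (Hamming distance): 7

7


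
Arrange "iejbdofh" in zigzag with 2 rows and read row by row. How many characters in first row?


Zigzag "iejbdofh" into 2 rows:
Placing characters:
  'i' => row 0
  'e' => row 1
  'j' => row 0
  'b' => row 1
  'd' => row 0
  'o' => row 1
  'f' => row 0
  'h' => row 1
Rows:
  Row 0: "ijdf"
  Row 1: "eboh"
First row length: 4

4


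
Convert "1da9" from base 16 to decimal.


Input: "1da9" in base 16
Positional expansion:
  Digit '1' (value 1) x 16^3 = 4096
  Digit 'd' (value 13) x 16^2 = 3328
  Digit 'a' (value 10) x 16^1 = 160
  Digit '9' (value 9) x 16^0 = 9
Sum = 7593

7593


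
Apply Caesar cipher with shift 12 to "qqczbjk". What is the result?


Caesar cipher: shift "qqczbjk" by 12
  'q' (pos 16) + 12 = pos 2 = 'c'
  'q' (pos 16) + 12 = pos 2 = 'c'
  'c' (pos 2) + 12 = pos 14 = 'o'
  'z' (pos 25) + 12 = pos 11 = 'l'
  'b' (pos 1) + 12 = pos 13 = 'n'
  'j' (pos 9) + 12 = pos 21 = 'v'
  'k' (pos 10) + 12 = pos 22 = 'w'
Result: ccolnvw

ccolnvw


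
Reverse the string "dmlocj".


Input: dmlocj
Reading characters right to left:
  Position 5: 'j'
  Position 4: 'c'
  Position 3: 'o'
  Position 2: 'l'
  Position 1: 'm'
  Position 0: 'd'
Reversed: jcolmd

jcolmd


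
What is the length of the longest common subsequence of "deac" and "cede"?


LCS of "deac" and "cede"
DP table:
           c    e    d    e
      0    0    0    0    0
  d   0    0    0    1    1
  e   0    0    1    1    2
  a   0    0    1    1    2
  c   0    1    1    1    2
LCS length = dp[4][4] = 2

2


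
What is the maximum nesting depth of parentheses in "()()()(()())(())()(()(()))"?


Input: "()()()(()())(())()(()(()))"
Tracking depth:
  Position 0 '(': depth becomes 1
  Position 1 ')': depth becomes 0
  Position 2 '(': depth becomes 1
  Position 3 ')': depth becomes 0
  Position 4 '(': depth becomes 1
  Position 5 ')': depth becomes 0
  Position 6 '(': depth becomes 1
  Position 7 '(': depth becomes 2
  Position 8 ')': depth becomes 1
  Position 9 '(': depth becomes 2
  Position 10 ')': depth becomes 1
  Position 11 ')': depth becomes 0
  Position 12 '(': depth becomes 1
  Position 13 '(': depth becomes 2
  Position 14 ')': depth becomes 1
  Position 15 ')': depth becomes 0
  Position 16 '(': depth becomes 1
  Position 17 ')': depth becomes 0
  Position 18 '(': depth becomes 1
  Position 19 '(': depth becomes 2
  Position 20 ')': depth becomes 1
  Position 21 '(': depth becomes 2
  Position 22 '(': depth becomes 3
  Position 23 ')': depth becomes 2
  Position 24 ')': depth becomes 1
  Position 25 ')': depth becomes 0
Maximum depth reached: 3

3


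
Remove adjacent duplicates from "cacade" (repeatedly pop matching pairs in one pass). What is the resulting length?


Input: cacade
Stack-based adjacent duplicate removal:
  Read 'c': push. Stack: c
  Read 'a': push. Stack: ca
  Read 'c': push. Stack: cac
  Read 'a': push. Stack: caca
  Read 'd': push. Stack: cacad
  Read 'e': push. Stack: cacade
Final stack: "cacade" (length 6)

6


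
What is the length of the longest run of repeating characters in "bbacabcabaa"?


Input: "bbacabcabaa"
Scanning for longest run:
  Position 1 ('b'): continues run of 'b', length=2
  Position 2 ('a'): new char, reset run to 1
  Position 3 ('c'): new char, reset run to 1
  Position 4 ('a'): new char, reset run to 1
  Position 5 ('b'): new char, reset run to 1
  Position 6 ('c'): new char, reset run to 1
  Position 7 ('a'): new char, reset run to 1
  Position 8 ('b'): new char, reset run to 1
  Position 9 ('a'): new char, reset run to 1
  Position 10 ('a'): continues run of 'a', length=2
Longest run: 'b' with length 2

2


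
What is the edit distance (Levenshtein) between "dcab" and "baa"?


Computing edit distance: "dcab" -> "baa"
DP table:
           b    a    a
      0    1    2    3
  d   1    1    2    3
  c   2    2    2    3
  a   3    3    2    2
  b   4    3    3    3
Edit distance = dp[4][3] = 3

3


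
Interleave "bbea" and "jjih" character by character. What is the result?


Interleaving "bbea" and "jjih":
  Position 0: 'b' from first, 'j' from second => "bj"
  Position 1: 'b' from first, 'j' from second => "bj"
  Position 2: 'e' from first, 'i' from second => "ei"
  Position 3: 'a' from first, 'h' from second => "ah"
Result: bjbjeiah

bjbjeiah


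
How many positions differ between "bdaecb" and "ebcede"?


Comparing "bdaecb" and "ebcede" position by position:
  Position 0: 'b' vs 'e' => DIFFER
  Position 1: 'd' vs 'b' => DIFFER
  Position 2: 'a' vs 'c' => DIFFER
  Position 3: 'e' vs 'e' => same
  Position 4: 'c' vs 'd' => DIFFER
  Position 5: 'b' vs 'e' => DIFFER
Positions that differ: 5

5


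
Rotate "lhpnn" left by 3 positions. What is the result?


Input: "lhpnn", rotate left by 3
First 3 characters: "lhp"
Remaining characters: "nn"
Concatenate remaining + first: "nn" + "lhp" = "nnlhp"

nnlhp


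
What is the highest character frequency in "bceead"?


Input: bceead
Character counts:
  'a': 1
  'b': 1
  'c': 1
  'd': 1
  'e': 2
Maximum frequency: 2

2


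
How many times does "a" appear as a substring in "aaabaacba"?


Searching for "a" in "aaabaacba"
Scanning each position:
  Position 0: "a" => MATCH
  Position 1: "a" => MATCH
  Position 2: "a" => MATCH
  Position 3: "b" => no
  Position 4: "a" => MATCH
  Position 5: "a" => MATCH
  Position 6: "c" => no
  Position 7: "b" => no
  Position 8: "a" => MATCH
Total occurrences: 6

6


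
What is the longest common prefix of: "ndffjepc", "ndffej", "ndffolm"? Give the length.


Words: ndffjepc, ndffej, ndffolm
  Position 0: all 'n' => match
  Position 1: all 'd' => match
  Position 2: all 'f' => match
  Position 3: all 'f' => match
  Position 4: ('j', 'e', 'o') => mismatch, stop
LCP = "ndff" (length 4)

4


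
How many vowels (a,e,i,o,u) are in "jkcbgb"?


Input: jkcbgb
Checking each character:
  'j' at position 0: consonant
  'k' at position 1: consonant
  'c' at position 2: consonant
  'b' at position 3: consonant
  'g' at position 4: consonant
  'b' at position 5: consonant
Total vowels: 0

0


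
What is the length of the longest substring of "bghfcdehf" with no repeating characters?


Input: "bghfcdehf"
Sliding window (track last position of each char):
  Position 0 ('b'): window [0,0] length 1 -- new best
  Position 1 ('g'): window [0,1] length 2 -- new best
  Position 2 ('h'): window [0,2] length 3 -- new best
  Position 3 ('f'): window [0,3] length 4 -- new best
  Position 4 ('c'): window [0,4] length 5 -- new best
  Position 5 ('d'): window [0,5] length 6 -- new best
  Position 6 ('e'): window [0,6] length 7 -- new best
  Position 7 ('h'): repeat (last at 2), move window start to 3
  Position 7 ('h'): window [3,7] length 5
  Position 8 ('f'): repeat (last at 3), move window start to 4
  Position 8 ('f'): window [4,8] length 5
Longest substring with no repeats: "bghfcde" with length 7

7


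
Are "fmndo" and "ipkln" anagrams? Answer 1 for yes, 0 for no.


Strings: "fmndo", "ipkln"
Sorted first:  dfmno
Sorted second: iklnp
Differ at position 0: 'd' vs 'i' => not anagrams

0


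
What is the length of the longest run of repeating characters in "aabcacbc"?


Input: "aabcacbc"
Scanning for longest run:
  Position 1 ('a'): continues run of 'a', length=2
  Position 2 ('b'): new char, reset run to 1
  Position 3 ('c'): new char, reset run to 1
  Position 4 ('a'): new char, reset run to 1
  Position 5 ('c'): new char, reset run to 1
  Position 6 ('b'): new char, reset run to 1
  Position 7 ('c'): new char, reset run to 1
Longest run: 'a' with length 2

2


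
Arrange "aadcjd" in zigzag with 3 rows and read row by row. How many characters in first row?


Zigzag "aadcjd" into 3 rows:
Placing characters:
  'a' => row 0
  'a' => row 1
  'd' => row 2
  'c' => row 1
  'j' => row 0
  'd' => row 1
Rows:
  Row 0: "aj"
  Row 1: "acd"
  Row 2: "d"
First row length: 2

2


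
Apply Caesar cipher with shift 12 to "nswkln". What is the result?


Caesar cipher: shift "nswkln" by 12
  'n' (pos 13) + 12 = pos 25 = 'z'
  's' (pos 18) + 12 = pos 4 = 'e'
  'w' (pos 22) + 12 = pos 8 = 'i'
  'k' (pos 10) + 12 = pos 22 = 'w'
  'l' (pos 11) + 12 = pos 23 = 'x'
  'n' (pos 13) + 12 = pos 25 = 'z'
Result: zeiwxz

zeiwxz


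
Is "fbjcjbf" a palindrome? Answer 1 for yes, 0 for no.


Input: fbjcjbf
Reversed: fbjcjbf
  Compare pos 0 ('f') with pos 6 ('f'): match
  Compare pos 1 ('b') with pos 5 ('b'): match
  Compare pos 2 ('j') with pos 4 ('j'): match
Result: palindrome

1


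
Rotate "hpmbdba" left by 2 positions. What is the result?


Input: "hpmbdba", rotate left by 2
First 2 characters: "hp"
Remaining characters: "mbdba"
Concatenate remaining + first: "mbdba" + "hp" = "mbdbahp"

mbdbahp


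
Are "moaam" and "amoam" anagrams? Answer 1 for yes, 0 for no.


Strings: "moaam", "amoam"
Sorted first:  aammo
Sorted second: aammo
Sorted forms match => anagrams

1


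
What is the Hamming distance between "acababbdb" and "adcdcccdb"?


Comparing "acababbdb" and "adcdcccdb" position by position:
  Position 0: 'a' vs 'a' => same
  Position 1: 'c' vs 'd' => differ
  Position 2: 'a' vs 'c' => differ
  Position 3: 'b' vs 'd' => differ
  Position 4: 'a' vs 'c' => differ
  Position 5: 'b' vs 'c' => differ
  Position 6: 'b' vs 'c' => differ
  Position 7: 'd' vs 'd' => same
  Position 8: 'b' vs 'b' => same
Total differences (Hamming distance): 6

6


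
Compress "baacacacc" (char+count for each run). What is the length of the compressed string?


Input: baacacacc
Runs:
  'b' x 1 => "b1"
  'a' x 2 => "a2"
  'c' x 1 => "c1"
  'a' x 1 => "a1"
  'c' x 1 => "c1"
  'a' x 1 => "a1"
  'c' x 2 => "c2"
Compressed: "b1a2c1a1c1a1c2"
Compressed length: 14

14


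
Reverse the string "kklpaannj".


Input: kklpaannj
Reading characters right to left:
  Position 8: 'j'
  Position 7: 'n'
  Position 6: 'n'
  Position 5: 'a'
  Position 4: 'a'
  Position 3: 'p'
  Position 2: 'l'
  Position 1: 'k'
  Position 0: 'k'
Reversed: jnnaaplkk

jnnaaplkk


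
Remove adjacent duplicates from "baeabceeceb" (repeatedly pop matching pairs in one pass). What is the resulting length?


Input: baeabceeceb
Stack-based adjacent duplicate removal:
  Read 'b': push. Stack: b
  Read 'a': push. Stack: ba
  Read 'e': push. Stack: bae
  Read 'a': push. Stack: baea
  Read 'b': push. Stack: baeab
  Read 'c': push. Stack: baeabc
  Read 'e': push. Stack: baeabce
  Read 'e': matches stack top 'e' => pop. Stack: baeabc
  Read 'c': matches stack top 'c' => pop. Stack: baeab
  Read 'e': push. Stack: baeabe
  Read 'b': push. Stack: baeabeb
Final stack: "baeabeb" (length 7)

7


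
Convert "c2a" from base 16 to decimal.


Input: "c2a" in base 16
Positional expansion:
  Digit 'c' (value 12) x 16^2 = 3072
  Digit '2' (value 2) x 16^1 = 32
  Digit 'a' (value 10) x 16^0 = 10
Sum = 3114

3114


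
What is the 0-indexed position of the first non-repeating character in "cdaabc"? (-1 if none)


Input: cdaabc
Character frequencies:
  'a': 2
  'b': 1
  'c': 2
  'd': 1
Scanning left to right for freq == 1:
  Position 0 ('c'): freq=2, skip
  Position 1 ('d'): unique! => answer = 1

1


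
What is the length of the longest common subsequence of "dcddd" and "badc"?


LCS of "dcddd" and "badc"
DP table:
           b    a    d    c
      0    0    0    0    0
  d   0    0    0    1    1
  c   0    0    0    1    2
  d   0    0    0    1    2
  d   0    0    0    1    2
  d   0    0    0    1    2
LCS length = dp[5][4] = 2

2


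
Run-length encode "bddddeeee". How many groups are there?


Input: bddddeeee
Scanning for consecutive runs:
  Group 1: 'b' x 1 (positions 0-0)
  Group 2: 'd' x 4 (positions 1-4)
  Group 3: 'e' x 4 (positions 5-8)
Total groups: 3

3


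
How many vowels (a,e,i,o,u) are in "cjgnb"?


Input: cjgnb
Checking each character:
  'c' at position 0: consonant
  'j' at position 1: consonant
  'g' at position 2: consonant
  'n' at position 3: consonant
  'b' at position 4: consonant
Total vowels: 0

0


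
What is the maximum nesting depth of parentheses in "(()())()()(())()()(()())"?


Input: "(()())()()(())()()(()())"
Tracking depth:
  Position 0 '(': depth becomes 1
  Position 1 '(': depth becomes 2
  Position 2 ')': depth becomes 1
  Position 3 '(': depth becomes 2
  Position 4 ')': depth becomes 1
  Position 5 ')': depth becomes 0
  Position 6 '(': depth becomes 1
  Position 7 ')': depth becomes 0
  Position 8 '(': depth becomes 1
  Position 9 ')': depth becomes 0
  Position 10 '(': depth becomes 1
  Position 11 '(': depth becomes 2
  Position 12 ')': depth becomes 1
  Position 13 ')': depth becomes 0
  Position 14 '(': depth becomes 1
  Position 15 ')': depth becomes 0
  Position 16 '(': depth becomes 1
  Position 17 ')': depth becomes 0
  Position 18 '(': depth becomes 1
  Position 19 '(': depth becomes 2
  Position 20 ')': depth becomes 1
  Position 21 '(': depth becomes 2
  Position 22 ')': depth becomes 1
  Position 23 ')': depth becomes 0
Maximum depth reached: 2

2


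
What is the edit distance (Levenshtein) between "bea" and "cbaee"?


Computing edit distance: "bea" -> "cbaee"
DP table:
           c    b    a    e    e
      0    1    2    3    4    5
  b   1    1    1    2    3    4
  e   2    2    2    2    2    3
  a   3    3    3    2    3    3
Edit distance = dp[3][5] = 3

3


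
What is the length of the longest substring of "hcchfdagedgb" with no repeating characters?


Input: "hcchfdagedgb"
Sliding window (track last position of each char):
  Position 0 ('h'): window [0,0] length 1 -- new best
  Position 1 ('c'): window [0,1] length 2 -- new best
  Position 2 ('c'): repeat (last at 1), move window start to 2
  Position 2 ('c'): window [2,2] length 1
  Position 3 ('h'): window [2,3] length 2
  Position 4 ('f'): window [2,4] length 3 -- new best
  Position 5 ('d'): window [2,5] length 4 -- new best
  Position 6 ('a'): window [2,6] length 5 -- new best
  Position 7 ('g'): window [2,7] length 6 -- new best
  Position 8 ('e'): window [2,8] length 7 -- new best
  Position 9 ('d'): repeat (last at 5), move window start to 6
  Position 9 ('d'): window [6,9] length 4
  Position 10 ('g'): repeat (last at 7), move window start to 8
  Position 10 ('g'): window [8,10] length 3
  Position 11 ('b'): window [8,11] length 4
Longest substring with no repeats: "chfdage" with length 7

7


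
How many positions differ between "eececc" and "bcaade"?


Comparing "eececc" and "bcaade" position by position:
  Position 0: 'e' vs 'b' => DIFFER
  Position 1: 'e' vs 'c' => DIFFER
  Position 2: 'c' vs 'a' => DIFFER
  Position 3: 'e' vs 'a' => DIFFER
  Position 4: 'c' vs 'd' => DIFFER
  Position 5: 'c' vs 'e' => DIFFER
Positions that differ: 6

6


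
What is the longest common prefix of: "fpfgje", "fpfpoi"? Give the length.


Words: fpfgje, fpfpoi
  Position 0: all 'f' => match
  Position 1: all 'p' => match
  Position 2: all 'f' => match
  Position 3: ('g', 'p') => mismatch, stop
LCP = "fpf" (length 3)

3


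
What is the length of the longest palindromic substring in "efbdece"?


Input: "efbdece"
Checking substrings for palindromes:
  [4:7] "ece" (len 3) => palindrome
Longest palindromic substring: "ece" with length 3

3


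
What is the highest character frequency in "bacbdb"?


Input: bacbdb
Character counts:
  'a': 1
  'b': 3
  'c': 1
  'd': 1
Maximum frequency: 3

3


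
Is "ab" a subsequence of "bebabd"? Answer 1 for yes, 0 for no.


Check if "ab" is a subsequence of "bebabd"
Greedy scan:
  Position 0 ('b'): no match needed
  Position 1 ('e'): no match needed
  Position 2 ('b'): no match needed
  Position 3 ('a'): matches sub[0] = 'a'
  Position 4 ('b'): matches sub[1] = 'b'
  Position 5 ('d'): no match needed
All 2 characters matched => is a subsequence

1


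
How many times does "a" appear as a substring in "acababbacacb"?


Searching for "a" in "acababbacacb"
Scanning each position:
  Position 0: "a" => MATCH
  Position 1: "c" => no
  Position 2: "a" => MATCH
  Position 3: "b" => no
  Position 4: "a" => MATCH
  Position 5: "b" => no
  Position 6: "b" => no
  Position 7: "a" => MATCH
  Position 8: "c" => no
  Position 9: "a" => MATCH
  Position 10: "c" => no
  Position 11: "b" => no
Total occurrences: 5

5


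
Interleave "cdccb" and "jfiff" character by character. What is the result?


Interleaving "cdccb" and "jfiff":
  Position 0: 'c' from first, 'j' from second => "cj"
  Position 1: 'd' from first, 'f' from second => "df"
  Position 2: 'c' from first, 'i' from second => "ci"
  Position 3: 'c' from first, 'f' from second => "cf"
  Position 4: 'b' from first, 'f' from second => "bf"
Result: cjdfcicfbf

cjdfcicfbf


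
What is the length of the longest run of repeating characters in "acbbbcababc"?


Input: "acbbbcababc"
Scanning for longest run:
  Position 1 ('c'): new char, reset run to 1
  Position 2 ('b'): new char, reset run to 1
  Position 3 ('b'): continues run of 'b', length=2
  Position 4 ('b'): continues run of 'b', length=3
  Position 5 ('c'): new char, reset run to 1
  Position 6 ('a'): new char, reset run to 1
  Position 7 ('b'): new char, reset run to 1
  Position 8 ('a'): new char, reset run to 1
  Position 9 ('b'): new char, reset run to 1
  Position 10 ('c'): new char, reset run to 1
Longest run: 'b' with length 3

3


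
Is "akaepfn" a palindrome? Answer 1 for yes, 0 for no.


Input: akaepfn
Reversed: nfpeaka
  Compare pos 0 ('a') with pos 6 ('n'): MISMATCH
  Compare pos 1 ('k') with pos 5 ('f'): MISMATCH
  Compare pos 2 ('a') with pos 4 ('p'): MISMATCH
Result: not a palindrome

0


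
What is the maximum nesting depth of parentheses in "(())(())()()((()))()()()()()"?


Input: "(())(())()()((()))()()()()()"
Tracking depth:
  Position 0 '(': depth becomes 1
  Position 1 '(': depth becomes 2
  Position 2 ')': depth becomes 1
  Position 3 ')': depth becomes 0
  Position 4 '(': depth becomes 1
  Position 5 '(': depth becomes 2
  Position 6 ')': depth becomes 1
  Position 7 ')': depth becomes 0
  Position 8 '(': depth becomes 1
  Position 9 ')': depth becomes 0
  Position 10 '(': depth becomes 1
  Position 11 ')': depth becomes 0
  Position 12 '(': depth becomes 1
  Position 13 '(': depth becomes 2
  Position 14 '(': depth becomes 3
  Position 15 ')': depth becomes 2
  Position 16 ')': depth becomes 1
  Position 17 ')': depth becomes 0
  Position 18 '(': depth becomes 1
  Position 19 ')': depth becomes 0
  Position 20 '(': depth becomes 1
  Position 21 ')': depth becomes 0
  Position 22 '(': depth becomes 1
  Position 23 ')': depth becomes 0
  Position 24 '(': depth becomes 1
  Position 25 ')': depth becomes 0
  Position 26 '(': depth becomes 1
  Position 27 ')': depth becomes 0
Maximum depth reached: 3

3


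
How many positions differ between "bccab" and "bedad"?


Comparing "bccab" and "bedad" position by position:
  Position 0: 'b' vs 'b' => same
  Position 1: 'c' vs 'e' => DIFFER
  Position 2: 'c' vs 'd' => DIFFER
  Position 3: 'a' vs 'a' => same
  Position 4: 'b' vs 'd' => DIFFER
Positions that differ: 3

3


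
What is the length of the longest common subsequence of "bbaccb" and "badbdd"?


LCS of "bbaccb" and "badbdd"
DP table:
           b    a    d    b    d    d
      0    0    0    0    0    0    0
  b   0    1    1    1    1    1    1
  b   0    1    1    1    2    2    2
  a   0    1    2    2    2    2    2
  c   0    1    2    2    2    2    2
  c   0    1    2    2    2    2    2
  b   0    1    2    2    3    3    3
LCS length = dp[6][6] = 3

3


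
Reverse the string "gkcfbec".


Input: gkcfbec
Reading characters right to left:
  Position 6: 'c'
  Position 5: 'e'
  Position 4: 'b'
  Position 3: 'f'
  Position 2: 'c'
  Position 1: 'k'
  Position 0: 'g'
Reversed: cebfckg

cebfckg


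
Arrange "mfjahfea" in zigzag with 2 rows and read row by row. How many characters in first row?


Zigzag "mfjahfea" into 2 rows:
Placing characters:
  'm' => row 0
  'f' => row 1
  'j' => row 0
  'a' => row 1
  'h' => row 0
  'f' => row 1
  'e' => row 0
  'a' => row 1
Rows:
  Row 0: "mjhe"
  Row 1: "fafa"
First row length: 4

4


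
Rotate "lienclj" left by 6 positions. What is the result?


Input: "lienclj", rotate left by 6
First 6 characters: "liencl"
Remaining characters: "j"
Concatenate remaining + first: "j" + "liencl" = "jliencl"

jliencl


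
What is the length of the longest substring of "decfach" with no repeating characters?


Input: "decfach"
Sliding window (track last position of each char):
  Position 0 ('d'): window [0,0] length 1 -- new best
  Position 1 ('e'): window [0,1] length 2 -- new best
  Position 2 ('c'): window [0,2] length 3 -- new best
  Position 3 ('f'): window [0,3] length 4 -- new best
  Position 4 ('a'): window [0,4] length 5 -- new best
  Position 5 ('c'): repeat (last at 2), move window start to 3
  Position 5 ('c'): window [3,5] length 3
  Position 6 ('h'): window [3,6] length 4
Longest substring with no repeats: "decfa" with length 5

5


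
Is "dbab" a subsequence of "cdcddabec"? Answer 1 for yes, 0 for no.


Check if "dbab" is a subsequence of "cdcddabec"
Greedy scan:
  Position 0 ('c'): no match needed
  Position 1 ('d'): matches sub[0] = 'd'
  Position 2 ('c'): no match needed
  Position 3 ('d'): no match needed
  Position 4 ('d'): no match needed
  Position 5 ('a'): no match needed
  Position 6 ('b'): matches sub[1] = 'b'
  Position 7 ('e'): no match needed
  Position 8 ('c'): no match needed
Only matched 2/4 characters => not a subsequence

0


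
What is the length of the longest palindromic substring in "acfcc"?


Input: "acfcc"
Checking substrings for palindromes:
  [1:4] "cfc" (len 3) => palindrome
  [3:5] "cc" (len 2) => palindrome
Longest palindromic substring: "cfc" with length 3

3


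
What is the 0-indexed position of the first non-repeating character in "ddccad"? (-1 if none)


Input: ddccad
Character frequencies:
  'a': 1
  'c': 2
  'd': 3
Scanning left to right for freq == 1:
  Position 0 ('d'): freq=3, skip
  Position 1 ('d'): freq=3, skip
  Position 2 ('c'): freq=2, skip
  Position 3 ('c'): freq=2, skip
  Position 4 ('a'): unique! => answer = 4

4


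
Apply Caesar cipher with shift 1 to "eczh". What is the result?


Caesar cipher: shift "eczh" by 1
  'e' (pos 4) + 1 = pos 5 = 'f'
  'c' (pos 2) + 1 = pos 3 = 'd'
  'z' (pos 25) + 1 = pos 0 = 'a'
  'h' (pos 7) + 1 = pos 8 = 'i'
Result: fdai

fdai


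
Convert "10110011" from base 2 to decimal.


Input: "10110011" in base 2
Positional expansion:
  Digit '1' (value 1) x 2^7 = 128
  Digit '0' (value 0) x 2^6 = 0
  Digit '1' (value 1) x 2^5 = 32
  Digit '1' (value 1) x 2^4 = 16
  Digit '0' (value 0) x 2^3 = 0
  Digit '0' (value 0) x 2^2 = 0
  Digit '1' (value 1) x 2^1 = 2
  Digit '1' (value 1) x 2^0 = 1
Sum = 179

179


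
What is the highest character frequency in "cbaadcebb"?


Input: cbaadcebb
Character counts:
  'a': 2
  'b': 3
  'c': 2
  'd': 1
  'e': 1
Maximum frequency: 3

3


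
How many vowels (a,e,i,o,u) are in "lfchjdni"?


Input: lfchjdni
Checking each character:
  'l' at position 0: consonant
  'f' at position 1: consonant
  'c' at position 2: consonant
  'h' at position 3: consonant
  'j' at position 4: consonant
  'd' at position 5: consonant
  'n' at position 6: consonant
  'i' at position 7: vowel (running total: 1)
Total vowels: 1

1


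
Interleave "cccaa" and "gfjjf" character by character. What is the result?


Interleaving "cccaa" and "gfjjf":
  Position 0: 'c' from first, 'g' from second => "cg"
  Position 1: 'c' from first, 'f' from second => "cf"
  Position 2: 'c' from first, 'j' from second => "cj"
  Position 3: 'a' from first, 'j' from second => "aj"
  Position 4: 'a' from first, 'f' from second => "af"
Result: cgcfcjajaf

cgcfcjajaf
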